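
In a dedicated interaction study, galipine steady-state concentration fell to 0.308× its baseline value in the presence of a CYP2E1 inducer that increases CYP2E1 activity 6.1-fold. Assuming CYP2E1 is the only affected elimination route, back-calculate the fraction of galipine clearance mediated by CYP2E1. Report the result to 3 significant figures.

0.441

CL'/CL = 1 / 0.308 = 3.247
6.1·fm + (1 − fm) = 3.247
fm = (3.247 − 1) / (6.1 − 1) = 0.441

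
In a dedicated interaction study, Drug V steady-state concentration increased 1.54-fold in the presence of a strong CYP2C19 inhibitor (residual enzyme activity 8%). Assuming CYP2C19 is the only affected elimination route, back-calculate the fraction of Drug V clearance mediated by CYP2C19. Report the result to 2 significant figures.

Let x = fm,CYP2C19. Because steady-state concentration ∝ 1/CL, relative clearance fell to 1/1.54 = 0.6494.
Only the CYP2C19 route changed, so 0.6494 = x·0.08 + (1 − x), giving x = 0.38.

0.38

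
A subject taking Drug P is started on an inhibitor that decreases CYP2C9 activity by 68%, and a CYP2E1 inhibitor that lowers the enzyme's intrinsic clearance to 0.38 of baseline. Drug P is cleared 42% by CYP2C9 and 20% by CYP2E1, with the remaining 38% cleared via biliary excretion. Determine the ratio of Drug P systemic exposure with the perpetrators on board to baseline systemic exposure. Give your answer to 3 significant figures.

The CYP2C9 pathway (42% of clearance) drops to 0.32× activity: 0.42 × 0.32 = 0.1344.
The CYP2E1 pathway (20% of clearance) drops to 0.38× activity: 0.2 × 0.38 = 0.076.
Non-CYP routes (38%) are unchanged.
CL_new/CL_old = 0.1344 + 0.076 + 0.38 = 0.5904.
Because systemic exposure varies inversely with clearance, the combined effect is 1 / 0.5904 = 1.69.

1.69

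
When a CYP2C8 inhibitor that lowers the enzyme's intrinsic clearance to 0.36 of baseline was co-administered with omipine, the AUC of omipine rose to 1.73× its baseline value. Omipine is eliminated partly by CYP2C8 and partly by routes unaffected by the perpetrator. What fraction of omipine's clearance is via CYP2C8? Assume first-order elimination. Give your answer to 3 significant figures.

CL'/CL = 1 / 1.73 = 0.578
0.36·fm + (1 − fm) = 0.578
fm = (0.578 − 1) / (0.36 − 1) = 0.659

0.659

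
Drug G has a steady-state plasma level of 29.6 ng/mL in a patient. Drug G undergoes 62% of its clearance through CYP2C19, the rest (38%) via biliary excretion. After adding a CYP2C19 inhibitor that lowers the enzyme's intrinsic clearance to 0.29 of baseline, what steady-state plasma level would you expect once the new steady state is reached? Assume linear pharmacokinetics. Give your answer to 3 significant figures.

52.9 ng/mL

The CYP2C19 pathway (62% of clearance) is reduced to 0.29× activity: 0.62 × 0.29 = 0.1798.
Non-CYP routes (38%) are unchanged.
CL_new/CL_old = 0.1798 + 0.38 = 0.5598.
With dosing unchanged, steady-state plasma level scales as 1/CL: 29.6 / 0.5598 = 52.9 ng/mL.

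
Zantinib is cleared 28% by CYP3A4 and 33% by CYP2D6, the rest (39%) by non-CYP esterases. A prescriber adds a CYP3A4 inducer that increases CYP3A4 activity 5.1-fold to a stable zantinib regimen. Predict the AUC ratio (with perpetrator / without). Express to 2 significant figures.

The CYP3A4 pathway (28% of clearance) rises to 5.1× activity: 0.28 × 5.1 = 1.428.
CYP2D6 (33%) and the residual 39% are unaffected.
CL_new/CL_old = 1.428 + 0.33 + 0.39 = 2.148.
Since AUC ∝ 1/CL, the ratio is 1 / 2.148 = 0.47.

0.47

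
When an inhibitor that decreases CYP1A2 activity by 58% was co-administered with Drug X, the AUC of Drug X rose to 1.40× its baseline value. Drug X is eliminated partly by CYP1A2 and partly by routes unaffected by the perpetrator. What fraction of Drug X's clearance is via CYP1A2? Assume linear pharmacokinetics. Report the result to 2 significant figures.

CL'/CL = 1 / 1.40 = 0.7143
0.42·fm + (1 − fm) = 0.7143
fm = (0.7143 − 1) / (0.42 − 1) = 0.49

0.49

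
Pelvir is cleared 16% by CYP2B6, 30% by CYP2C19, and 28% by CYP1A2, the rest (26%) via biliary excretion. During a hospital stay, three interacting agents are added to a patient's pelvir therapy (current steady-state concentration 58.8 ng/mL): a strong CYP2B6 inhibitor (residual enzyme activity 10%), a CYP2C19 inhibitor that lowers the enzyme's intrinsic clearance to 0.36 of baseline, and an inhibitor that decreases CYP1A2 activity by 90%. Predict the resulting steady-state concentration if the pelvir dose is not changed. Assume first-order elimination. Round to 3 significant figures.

The CYP2B6 pathway (16% of clearance) falls to 0.1× activity: 0.16 × 0.1 = 0.016.
The CYP2C19 pathway (30% of clearance) drops to 0.36× activity: 0.3 × 0.36 = 0.108.
The CYP1A2 pathway (28% of clearance) is reduced to 0.1× activity: 0.28 × 0.1 = 0.028.
Non-CYP routes (26%) are unchanged.
CL_new/CL_old = 0.016 + 0.108 + 0.028 + 0.26 = 0.412.
New steady-state concentration = 58.8 / 0.412 = 143 ng/mL (concentration scales inversely with clearance).

143 ng/mL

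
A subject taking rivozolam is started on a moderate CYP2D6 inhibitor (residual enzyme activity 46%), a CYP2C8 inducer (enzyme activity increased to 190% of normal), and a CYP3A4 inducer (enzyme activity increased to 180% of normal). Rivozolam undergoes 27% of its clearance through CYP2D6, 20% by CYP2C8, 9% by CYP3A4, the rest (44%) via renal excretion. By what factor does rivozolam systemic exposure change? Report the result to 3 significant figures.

The CYP2D6 pathway (27% of clearance) is reduced to 0.46× activity: 0.27 × 0.46 = 0.1242.
The CYP2C8 pathway (20% of clearance) is boosted to 1.9× activity: 0.2 × 1.9 = 0.38.
The CYP3A4 pathway (9% of clearance) rises to 1.8× activity: 0.09 × 1.8 = 0.162.
The remaining 44% of clearance is unaffected.
New clearance relative to baseline: 0.1242 + 0.38 + 0.162 + 0.44 = 1.1062.
Net systemic exposure ratio = 1 / 1.1062 = 0.904.

0.904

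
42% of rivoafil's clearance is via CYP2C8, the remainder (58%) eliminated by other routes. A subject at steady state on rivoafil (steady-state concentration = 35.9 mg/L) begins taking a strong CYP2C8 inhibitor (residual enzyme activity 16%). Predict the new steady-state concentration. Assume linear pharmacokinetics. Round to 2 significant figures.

55 mg/L

CYP2C8: 0.42 × 0.16 = 0.0672
Other: 0.58 (unchanged)
Relative clearance = 0.0672 + 0.58 = 0.6472.
With dosing unchanged, steady-state concentration scales as 1/CL: 35.9 / 0.6472 = 55 mg/L.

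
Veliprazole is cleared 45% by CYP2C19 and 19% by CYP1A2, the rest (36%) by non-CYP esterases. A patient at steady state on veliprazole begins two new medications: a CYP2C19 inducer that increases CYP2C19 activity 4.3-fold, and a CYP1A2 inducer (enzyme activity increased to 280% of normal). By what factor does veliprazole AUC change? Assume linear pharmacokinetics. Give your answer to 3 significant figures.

0.354

CYP2C19: 0.45 × 4.3 = 1.935
CYP1A2: 0.19 × 2.8 = 0.532
Other: 0.36 (unchanged)
New clearance relative to baseline: 1.935 + 0.532 + 0.36 = 2.827.
Because AUC varies inversely with clearance, the combined effect is 1 / 2.827 = 0.354.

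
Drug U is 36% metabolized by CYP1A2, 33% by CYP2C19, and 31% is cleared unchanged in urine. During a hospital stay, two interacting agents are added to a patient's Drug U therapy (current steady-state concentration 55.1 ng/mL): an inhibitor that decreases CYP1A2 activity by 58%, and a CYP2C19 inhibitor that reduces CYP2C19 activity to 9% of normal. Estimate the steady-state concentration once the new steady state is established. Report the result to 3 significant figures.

112 ng/mL

The CYP1A2 pathway (36% of clearance) is reduced to 0.42× activity: 0.36 × 0.42 = 0.1512.
The CYP2C19 pathway (33% of clearance) falls to 0.09× activity: 0.33 × 0.09 = 0.0297.
The remaining 31% of clearance is unaffected.
CL_new/CL_old = 0.1512 + 0.0297 + 0.31 = 0.4909.
Steady-state concentration ∝ 1/CL: new value = 55.1 / 0.4909 = 112 ng/mL.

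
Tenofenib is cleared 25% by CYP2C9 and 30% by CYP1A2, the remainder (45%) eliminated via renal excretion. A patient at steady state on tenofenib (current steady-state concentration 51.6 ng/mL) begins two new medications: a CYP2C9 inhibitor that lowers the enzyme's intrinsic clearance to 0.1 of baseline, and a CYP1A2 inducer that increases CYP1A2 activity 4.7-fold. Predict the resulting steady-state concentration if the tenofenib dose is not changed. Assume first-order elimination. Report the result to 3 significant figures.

CYP2C9: 0.25 × 0.1 = 0.025
CYP1A2: 0.3 × 4.7 = 1.41
Other: 0.45 (unchanged)
New clearance relative to baseline: 0.025 + 1.41 + 0.45 = 1.885.
Dividing the baseline by the relative clearance: 51.6 / 1.885 = 27.4 ng/mL.

27.4 ng/mL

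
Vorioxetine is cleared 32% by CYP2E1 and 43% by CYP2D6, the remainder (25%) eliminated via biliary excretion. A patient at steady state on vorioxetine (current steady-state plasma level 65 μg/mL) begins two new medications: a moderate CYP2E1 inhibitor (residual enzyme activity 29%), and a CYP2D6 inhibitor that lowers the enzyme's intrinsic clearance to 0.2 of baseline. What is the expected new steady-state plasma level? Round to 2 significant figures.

1.5 × 10² μg/mL

The CYP2E1 pathway (32% of clearance) is reduced to 0.29× activity: 0.32 × 0.29 = 0.0928.
The CYP2D6 pathway (43% of clearance) falls to 0.2× activity: 0.43 × 0.2 = 0.086.
The remaining 25% of clearance is unaffected.
New clearance relative to baseline: 0.0928 + 0.086 + 0.25 = 0.4288.
Steady-state plasma level ∝ 1/CL: new value = 65 / 0.4288 = 1.5 × 10² μg/mL.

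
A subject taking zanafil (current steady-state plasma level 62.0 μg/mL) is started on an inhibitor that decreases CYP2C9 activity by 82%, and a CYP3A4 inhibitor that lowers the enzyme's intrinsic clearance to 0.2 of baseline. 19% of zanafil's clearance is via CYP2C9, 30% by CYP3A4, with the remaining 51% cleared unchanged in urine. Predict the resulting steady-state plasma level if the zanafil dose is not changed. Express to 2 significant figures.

1.0 × 10² μg/mL

The CYP2C9 pathway (19% of clearance) drops to 0.18× activity: 0.19 × 0.18 = 0.0342.
The CYP3A4 pathway (30% of clearance) falls to 0.2× activity: 0.3 × 0.2 = 0.06.
The remaining 51% of clearance is unaffected.
Relative clearance = 0.0342 + 0.06 + 0.51 = 0.6042.
Dividing the baseline by the relative clearance: 62.0 / 0.6042 = 1.0 × 10² μg/mL.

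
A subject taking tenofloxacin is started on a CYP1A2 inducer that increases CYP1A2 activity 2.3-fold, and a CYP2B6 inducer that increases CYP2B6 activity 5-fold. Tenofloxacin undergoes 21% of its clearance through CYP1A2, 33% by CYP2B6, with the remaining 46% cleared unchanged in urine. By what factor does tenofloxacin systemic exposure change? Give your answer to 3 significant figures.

0.386

The CYP1A2 pathway (21% of clearance) rises to 2.3× activity: 0.21 × 2.3 = 0.483.
The CYP2B6 pathway (33% of clearance) increases to 5× activity: 0.33 × 5 = 1.65.
Non-CYP routes (46%) are unchanged.
CL_new/CL_old = 0.483 + 1.65 + 0.46 = 2.593.
Systemic exposure ∝ 1/CL: fold-change = 1 / 2.593 = 0.386.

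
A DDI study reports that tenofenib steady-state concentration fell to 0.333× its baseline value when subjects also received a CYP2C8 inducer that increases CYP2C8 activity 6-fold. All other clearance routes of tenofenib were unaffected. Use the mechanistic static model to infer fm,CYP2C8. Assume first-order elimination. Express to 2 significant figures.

0.40

Let fm be the CYP2C8 fraction. New clearance relative to baseline = fm × 6 + (1 − fm).
Steady-state concentration ratio = 1 / (new CL fraction), so new CL fraction = 1 / 0.333 = 3.003.
fm × 6 + 1 − fm = 3.003  ⇒  fm × (6 − 1) = 2.003  ⇒  fm = 0.40.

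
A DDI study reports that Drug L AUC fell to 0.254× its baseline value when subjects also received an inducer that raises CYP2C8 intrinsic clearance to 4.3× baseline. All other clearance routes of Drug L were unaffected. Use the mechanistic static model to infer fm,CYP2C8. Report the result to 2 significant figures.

CL'/CL = 1 / 0.254 = 3.937
4.3·fm + (1 − fm) = 3.937
fm = (3.937 − 1) / (4.3 − 1) = 0.89

0.89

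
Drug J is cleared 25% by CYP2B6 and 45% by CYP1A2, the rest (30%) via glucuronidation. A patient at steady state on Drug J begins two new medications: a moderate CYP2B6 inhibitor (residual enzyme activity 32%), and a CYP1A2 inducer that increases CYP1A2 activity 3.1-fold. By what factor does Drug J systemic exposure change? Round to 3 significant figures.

The CYP2B6 pathway (25% of clearance) drops to 0.32× activity: 0.25 × 0.32 = 0.08.
The CYP1A2 pathway (45% of clearance) is boosted to 3.1× activity: 0.45 × 3.1 = 1.395.
Non-CYP routes (30%) are unchanged.
CL_new/CL_old = 0.08 + 1.395 + 0.3 = 1.775.
Because systemic exposure varies inversely with clearance, the combined effect is 1 / 1.775 = 0.563.

0.563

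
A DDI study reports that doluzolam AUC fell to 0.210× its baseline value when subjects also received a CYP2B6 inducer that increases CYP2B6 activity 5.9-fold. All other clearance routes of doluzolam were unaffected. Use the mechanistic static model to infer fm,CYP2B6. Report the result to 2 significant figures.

0.77

Let fm be the CYP2B6 fraction. New clearance relative to baseline = fm × 5.9 + (1 − fm).
AUC ratio = 1 / (new CL fraction), so new CL fraction = 1 / 0.210 = 4.762.
fm × 5.9 + 1 − fm = 4.762  ⇒  fm × (5.9 − 1) = 3.762  ⇒  fm = 0.77.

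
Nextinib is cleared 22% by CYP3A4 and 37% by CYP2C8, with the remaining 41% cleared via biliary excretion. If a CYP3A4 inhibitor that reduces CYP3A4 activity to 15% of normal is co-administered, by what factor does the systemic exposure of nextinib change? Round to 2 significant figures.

1.2

CYP3A4: 0.22 × 0.15 = 0.033
CYP2C8: 0.37 (unchanged)
Other: 0.41 (unchanged)
New clearance relative to baseline: 0.033 + 0.37 + 0.41 = 0.813.
Since systemic exposure ∝ 1/CL, the ratio is 1 / 0.813 = 1.2.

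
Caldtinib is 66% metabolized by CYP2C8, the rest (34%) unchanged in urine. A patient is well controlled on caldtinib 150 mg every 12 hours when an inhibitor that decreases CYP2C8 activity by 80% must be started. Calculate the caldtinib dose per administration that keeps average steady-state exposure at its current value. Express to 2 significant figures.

71 mg

The CYP2C8 pathway (66% of clearance) falls to 0.2× activity: 0.66 × 0.2 = 0.132.
The remaining 34% of clearance is unaffected.
New clearance relative to baseline: 0.132 + 0.34 = 0.472.
Exposure is unchanged when dose changes in proportion to clearance. New dose = 150 mg × 0.472 = 71 mg.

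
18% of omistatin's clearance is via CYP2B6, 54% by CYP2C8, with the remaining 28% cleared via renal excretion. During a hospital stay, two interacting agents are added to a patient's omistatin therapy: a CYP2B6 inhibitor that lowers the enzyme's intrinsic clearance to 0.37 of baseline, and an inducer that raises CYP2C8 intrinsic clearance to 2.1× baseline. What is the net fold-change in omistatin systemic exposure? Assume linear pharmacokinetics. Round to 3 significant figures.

0.675

The CYP2B6 pathway (18% of clearance) falls to 0.37× activity: 0.18 × 0.37 = 0.0666.
The CYP2C8 pathway (54% of clearance) is boosted to 2.1× activity: 0.54 × 2.1 = 1.134.
The remaining 28% of clearance is unaffected.
New clearance relative to baseline: 0.0666 + 1.134 + 0.28 = 1.4806.
Because systemic exposure varies inversely with clearance, the combined effect is 1 / 1.4806 = 0.675.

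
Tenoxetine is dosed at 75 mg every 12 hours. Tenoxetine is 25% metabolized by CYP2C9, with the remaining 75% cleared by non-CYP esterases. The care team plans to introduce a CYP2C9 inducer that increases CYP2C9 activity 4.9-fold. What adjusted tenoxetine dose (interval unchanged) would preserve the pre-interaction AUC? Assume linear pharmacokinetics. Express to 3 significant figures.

148 mg

CYP2C9: 0.25 × 4.9 = 1.225
Other: 0.75 (unchanged)
Relative clearance = 1.225 + 0.75 = 1.975.
To maintain the same steady-state level, dose must scale with clearance: new dose = 75 × 1.975 = 148 mg.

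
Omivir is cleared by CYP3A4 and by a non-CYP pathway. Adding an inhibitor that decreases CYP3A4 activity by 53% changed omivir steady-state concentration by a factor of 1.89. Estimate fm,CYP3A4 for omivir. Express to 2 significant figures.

CL'/CL = 1 / 1.89 = 0.5291
0.47·fm + (1 − fm) = 0.5291
fm = (0.5291 − 1) / (0.47 − 1) = 0.89

0.89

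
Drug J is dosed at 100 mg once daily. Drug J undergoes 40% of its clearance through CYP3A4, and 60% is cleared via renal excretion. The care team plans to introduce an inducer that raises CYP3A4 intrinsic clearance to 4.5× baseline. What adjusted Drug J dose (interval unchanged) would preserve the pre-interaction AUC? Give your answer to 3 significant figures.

240 mg

The CYP3A4 pathway (40% of clearance) rises to 4.5× activity: 0.4 × 4.5 = 1.8.
Non-CYP routes (60%) are unchanged.
CL_new/CL_old = 1.8 + 0.6 = 2.4.
Exposure is unchanged when dose changes in proportion to clearance. New dose = 100 mg × 2.4 = 240 mg.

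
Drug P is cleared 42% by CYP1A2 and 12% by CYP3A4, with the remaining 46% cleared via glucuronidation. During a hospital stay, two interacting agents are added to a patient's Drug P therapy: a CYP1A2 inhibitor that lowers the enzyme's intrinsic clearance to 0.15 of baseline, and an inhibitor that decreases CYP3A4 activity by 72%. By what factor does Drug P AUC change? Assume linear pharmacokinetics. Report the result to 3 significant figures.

CYP1A2: 0.42 × 0.15 = 0.063
CYP3A4: 0.12 × 0.28 = 0.0336
Other: 0.46 (unchanged)
Relative clearance = 0.063 + 0.0336 + 0.46 = 0.5566.
Because AUC varies inversely with clearance, the combined effect is 1 / 0.5566 = 1.80.

1.80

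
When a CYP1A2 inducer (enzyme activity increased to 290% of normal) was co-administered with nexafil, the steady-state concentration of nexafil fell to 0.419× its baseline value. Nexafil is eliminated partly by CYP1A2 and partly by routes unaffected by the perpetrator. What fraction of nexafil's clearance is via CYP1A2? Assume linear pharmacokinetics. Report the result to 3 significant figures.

0.730

Let x = fm,CYP1A2. Because steady-state concentration ∝ 1/CL, relative clearance rose to 1/0.419 = 2.387.
Only the CYP1A2 route changed, so 2.387 = x·2.9 + (1 − x), giving x = 0.730.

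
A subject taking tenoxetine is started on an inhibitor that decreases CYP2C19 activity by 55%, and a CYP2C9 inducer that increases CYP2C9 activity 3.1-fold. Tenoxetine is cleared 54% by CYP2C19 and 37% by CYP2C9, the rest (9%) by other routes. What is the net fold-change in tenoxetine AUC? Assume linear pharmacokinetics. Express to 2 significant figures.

The CYP2C19 pathway (54% of clearance) drops to 0.45× activity: 0.54 × 0.45 = 0.243.
The CYP2C9 pathway (37% of clearance) rises to 3.1× activity: 0.37 × 3.1 = 1.147.
Non-CYP routes (9%) are unchanged.
CL_new/CL_old = 0.243 + 1.147 + 0.09 = 1.48.
Because AUC varies inversely with clearance, the combined effect is 1 / 1.48 = 0.68.

0.68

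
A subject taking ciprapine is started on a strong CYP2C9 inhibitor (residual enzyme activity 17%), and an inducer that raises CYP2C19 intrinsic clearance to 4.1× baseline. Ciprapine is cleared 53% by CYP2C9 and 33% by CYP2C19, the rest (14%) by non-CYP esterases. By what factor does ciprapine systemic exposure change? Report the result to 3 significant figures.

0.632

The CYP2C9 pathway (53% of clearance) is reduced to 0.17× activity: 0.53 × 0.17 = 0.0901.
The CYP2C19 pathway (33% of clearance) increases to 4.1× activity: 0.33 × 4.1 = 1.353.
The remaining 14% of clearance is unaffected.
New clearance relative to baseline: 0.0901 + 1.353 + 0.14 = 1.5831.
Because systemic exposure varies inversely with clearance, the combined effect is 1 / 1.5831 = 0.632.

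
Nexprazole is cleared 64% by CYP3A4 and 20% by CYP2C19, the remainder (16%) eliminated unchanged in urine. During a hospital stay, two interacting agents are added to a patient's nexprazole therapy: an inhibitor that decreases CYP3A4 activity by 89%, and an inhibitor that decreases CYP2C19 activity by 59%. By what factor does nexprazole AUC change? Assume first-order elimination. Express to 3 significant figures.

3.20

CYP3A4: 0.64 × 0.11 = 0.0704
CYP2C19: 0.2 × 0.41 = 0.082
Other: 0.16 (unchanged)
CL_new/CL_old = 0.0704 + 0.082 + 0.16 = 0.3124.
Because AUC varies inversely with clearance, the combined effect is 1 / 0.3124 = 3.20.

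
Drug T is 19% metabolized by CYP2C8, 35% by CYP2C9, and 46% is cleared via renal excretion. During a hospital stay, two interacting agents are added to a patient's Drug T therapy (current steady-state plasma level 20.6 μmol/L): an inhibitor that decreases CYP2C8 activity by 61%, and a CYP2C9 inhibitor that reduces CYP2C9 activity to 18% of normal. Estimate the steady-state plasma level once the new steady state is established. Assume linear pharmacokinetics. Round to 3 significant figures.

CYP2C8: 0.19 × 0.39 = 0.0741
CYP2C9: 0.35 × 0.18 = 0.063
Other: 0.46 (unchanged)
CL_new/CL_old = 0.0741 + 0.063 + 0.46 = 0.5971.
Steady-state plasma level ∝ 1/CL: new value = 20.6 / 0.5971 = 34.5 μmol/L.

34.5 μmol/L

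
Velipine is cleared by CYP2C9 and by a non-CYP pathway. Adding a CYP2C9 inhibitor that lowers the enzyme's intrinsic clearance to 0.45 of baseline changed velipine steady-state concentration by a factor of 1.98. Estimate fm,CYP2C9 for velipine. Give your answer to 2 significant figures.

0.90

CL'/CL = 1 / 1.98 = 0.5051
0.45·fm + (1 − fm) = 0.5051
fm = (0.5051 − 1) / (0.45 − 1) = 0.90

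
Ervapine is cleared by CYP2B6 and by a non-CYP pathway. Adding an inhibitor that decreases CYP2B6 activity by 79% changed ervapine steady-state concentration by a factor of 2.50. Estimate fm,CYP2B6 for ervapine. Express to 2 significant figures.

0.76

Call the CYP2B6 fraction fm. After the interaction, CL_new/CL_old = fm × 0.21 + (1 − fm).
Steady-state concentration ratio = 1 / (new CL fraction), so new CL fraction = 1 / 2.50 = 0.4.
fm × 0.21 + 1 − fm = 0.4  ⇒  fm × (0.21 − 1) = −0.6  ⇒  fm = 0.76.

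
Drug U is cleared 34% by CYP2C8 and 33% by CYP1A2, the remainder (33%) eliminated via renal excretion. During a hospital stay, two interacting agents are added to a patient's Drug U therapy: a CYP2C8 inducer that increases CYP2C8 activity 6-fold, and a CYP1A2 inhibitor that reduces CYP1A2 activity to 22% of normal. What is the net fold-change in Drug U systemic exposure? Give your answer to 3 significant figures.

The CYP2C8 pathway (34% of clearance) increases to 6× activity: 0.34 × 6 = 2.04.
The CYP1A2 pathway (33% of clearance) is reduced to 0.22× activity: 0.33 × 0.22 = 0.0726.
The remaining 33% of clearance is unaffected.
Relative clearance = 2.04 + 0.0726 + 0.33 = 2.4426.
Because systemic exposure varies inversely with clearance, the combined effect is 1 / 2.4426 = 0.409.

0.409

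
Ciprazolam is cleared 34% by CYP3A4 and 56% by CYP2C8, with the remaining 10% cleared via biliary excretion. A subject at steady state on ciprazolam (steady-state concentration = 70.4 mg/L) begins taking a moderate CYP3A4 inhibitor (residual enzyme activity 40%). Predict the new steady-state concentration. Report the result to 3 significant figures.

88.4 mg/L

CYP3A4: 0.34 × 0.4 = 0.136
CYP2C8: 0.56 (unchanged)
Other: 0.1 (unchanged)
New clearance relative to baseline: 0.136 + 0.56 + 0.1 = 0.796.
With dosing unchanged, steady-state concentration scales as 1/CL: 70.4 / 0.796 = 88.4 mg/L.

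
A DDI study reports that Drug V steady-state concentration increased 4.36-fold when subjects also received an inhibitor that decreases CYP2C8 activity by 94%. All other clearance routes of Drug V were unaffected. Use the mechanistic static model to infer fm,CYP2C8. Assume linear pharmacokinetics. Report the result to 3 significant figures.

Let x = fm,CYP2C8. Because steady-state concentration ∝ 1/CL, relative clearance fell to 1/4.36 = 0.2294.
Setting x·0.06 + (1 − x) = 0.2294 and solving: x = (0.2294 − 1)/(0.06 − 1) = 0.820.

0.820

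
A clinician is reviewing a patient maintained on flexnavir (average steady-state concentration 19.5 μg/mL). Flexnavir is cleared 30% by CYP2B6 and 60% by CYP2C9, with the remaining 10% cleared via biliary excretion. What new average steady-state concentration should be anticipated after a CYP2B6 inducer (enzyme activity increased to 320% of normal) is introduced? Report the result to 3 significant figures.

11.7 μg/mL

The CYP2B6 pathway (30% of clearance) is boosted to 3.2× activity: 0.3 × 3.2 = 0.96.
CYP2C9 (60%) and the residual 10% are unaffected.
CL_new/CL_old = 0.96 + 0.6 + 0.1 = 1.66.
New average steady-state concentration = baseline ÷ relative clearance = 19.5 / 1.66 = 11.7 μg/mL.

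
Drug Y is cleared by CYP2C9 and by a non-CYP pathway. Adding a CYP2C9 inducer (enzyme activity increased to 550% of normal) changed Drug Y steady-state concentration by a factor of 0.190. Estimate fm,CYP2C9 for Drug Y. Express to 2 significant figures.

0.95

CL'/CL = 1 / 0.190 = 5.263
5.5·fm + (1 − fm) = 5.263
fm = (5.263 − 1) / (5.5 − 1) = 0.95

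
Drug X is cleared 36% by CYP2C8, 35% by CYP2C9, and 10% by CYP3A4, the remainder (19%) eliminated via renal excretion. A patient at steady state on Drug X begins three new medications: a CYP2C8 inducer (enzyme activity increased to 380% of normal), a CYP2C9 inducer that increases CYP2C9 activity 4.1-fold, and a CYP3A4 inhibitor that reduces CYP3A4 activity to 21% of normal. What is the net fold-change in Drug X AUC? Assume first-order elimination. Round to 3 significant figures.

The CYP2C8 pathway (36% of clearance) increases to 3.8× activity: 0.36 × 3.8 = 1.368.
The CYP2C9 pathway (35% of clearance) increases to 4.1× activity: 0.35 × 4.1 = 1.435.
The CYP3A4 pathway (10% of clearance) is reduced to 0.21× activity: 0.1 × 0.21 = 0.021.
Non-CYP routes (19%) are unchanged.
Relative clearance = 1.368 + 1.435 + 0.021 + 0.19 = 3.014.
Net AUC ratio = 1 / 3.014 = 0.332.

0.332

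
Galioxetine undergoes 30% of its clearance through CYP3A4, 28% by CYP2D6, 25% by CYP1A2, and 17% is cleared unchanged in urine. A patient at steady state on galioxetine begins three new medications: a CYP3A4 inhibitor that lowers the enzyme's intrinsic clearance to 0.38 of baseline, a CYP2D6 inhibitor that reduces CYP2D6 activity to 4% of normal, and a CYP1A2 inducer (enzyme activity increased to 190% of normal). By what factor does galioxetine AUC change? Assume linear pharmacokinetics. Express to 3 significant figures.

The CYP3A4 pathway (30% of clearance) falls to 0.38× activity: 0.3 × 0.38 = 0.114.
The CYP2D6 pathway (28% of clearance) drops to 0.04× activity: 0.28 × 0.04 = 0.0112.
The CYP1A2 pathway (25% of clearance) rises to 1.9× activity: 0.25 × 1.9 = 0.475.
Non-CYP routes (17%) are unchanged.
New clearance relative to baseline: 0.114 + 0.0112 + 0.475 + 0.17 = 0.7702.
AUC ∝ 1/CL: fold-change = 1 / 0.7702 = 1.30.

1.30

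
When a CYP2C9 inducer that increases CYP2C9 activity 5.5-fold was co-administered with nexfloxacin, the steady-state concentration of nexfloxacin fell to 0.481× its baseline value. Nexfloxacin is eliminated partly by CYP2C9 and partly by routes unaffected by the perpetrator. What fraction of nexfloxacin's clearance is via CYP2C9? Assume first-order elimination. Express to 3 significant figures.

Let x = fm,CYP2C9. Because steady-state concentration ∝ 1/CL, relative clearance rose to 1/0.481 = 2.079.
Only the CYP2C9 route changed, so 2.079 = x·5.5 + (1 − x), giving x = 0.240.

0.240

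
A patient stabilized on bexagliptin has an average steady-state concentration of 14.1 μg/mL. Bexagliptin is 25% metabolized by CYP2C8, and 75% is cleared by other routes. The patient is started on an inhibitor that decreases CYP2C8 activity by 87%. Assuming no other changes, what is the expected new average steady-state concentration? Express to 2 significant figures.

18 μg/mL

The CYP2C8 pathway (25% of clearance) drops to 0.13× activity: 0.25 × 0.13 = 0.0325.
Non-CYP routes (75%) are unchanged.
CL_new/CL_old = 0.0325 + 0.75 = 0.7825.
Average steady-state concentration ∝ 1/CL, so new value = 14.1 / 0.7825 = 18 μg/mL.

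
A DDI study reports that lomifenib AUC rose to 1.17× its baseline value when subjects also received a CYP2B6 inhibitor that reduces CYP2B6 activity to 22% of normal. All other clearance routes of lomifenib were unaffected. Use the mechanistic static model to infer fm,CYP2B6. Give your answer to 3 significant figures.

0.186

Call the CYP2B6 fraction fm. After the interaction, CL_new/CL_old = fm × 0.22 + (1 − fm).
AUC ratio = 1 / (new CL fraction), so new CL fraction = 1 / 1.17 = 0.8547.
fm × 0.22 + 1 − fm = 0.8547  ⇒  fm × (0.22 − 1) = −0.1453  ⇒  fm = 0.186.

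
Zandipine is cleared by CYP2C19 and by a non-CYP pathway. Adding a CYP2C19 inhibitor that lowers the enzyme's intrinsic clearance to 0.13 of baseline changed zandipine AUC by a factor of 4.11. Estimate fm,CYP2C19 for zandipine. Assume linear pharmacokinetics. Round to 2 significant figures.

0.87

CL'/CL = 1 / 4.11 = 0.2433
0.13·fm + (1 − fm) = 0.2433
fm = (0.2433 − 1) / (0.13 − 1) = 0.87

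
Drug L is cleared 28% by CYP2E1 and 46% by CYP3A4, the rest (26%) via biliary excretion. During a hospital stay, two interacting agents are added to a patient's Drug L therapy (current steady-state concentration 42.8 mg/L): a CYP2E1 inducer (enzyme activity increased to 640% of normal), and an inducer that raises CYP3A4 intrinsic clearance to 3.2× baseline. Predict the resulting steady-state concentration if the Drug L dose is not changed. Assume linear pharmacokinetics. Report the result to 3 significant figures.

The CYP2E1 pathway (28% of clearance) is boosted to 6.4× activity: 0.28 × 6.4 = 1.792.
The CYP3A4 pathway (46% of clearance) rises to 3.2× activity: 0.46 × 3.2 = 1.472.
The remaining 26% of clearance is unaffected.
CL_new/CL_old = 1.792 + 1.472 + 0.26 = 3.524.
Dividing the baseline by the relative clearance: 42.8 / 3.524 = 12.1 mg/L.

12.1 mg/L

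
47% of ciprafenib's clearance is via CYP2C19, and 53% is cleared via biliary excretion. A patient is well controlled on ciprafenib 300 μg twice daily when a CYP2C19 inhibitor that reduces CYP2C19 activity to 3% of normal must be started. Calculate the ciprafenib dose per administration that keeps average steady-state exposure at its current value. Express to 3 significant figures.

The CYP2C19 pathway (47% of clearance) falls to 0.03× activity: 0.47 × 0.03 = 0.0141.
The remaining 53% of clearance is unaffected.
New clearance relative to baseline: 0.0141 + 0.53 = 0.5441.
Css,avg = (dose rate)/CL, so holding Css fixed requires dose ∝ CL: 300 × 0.5441 = 163 μg.

163 μg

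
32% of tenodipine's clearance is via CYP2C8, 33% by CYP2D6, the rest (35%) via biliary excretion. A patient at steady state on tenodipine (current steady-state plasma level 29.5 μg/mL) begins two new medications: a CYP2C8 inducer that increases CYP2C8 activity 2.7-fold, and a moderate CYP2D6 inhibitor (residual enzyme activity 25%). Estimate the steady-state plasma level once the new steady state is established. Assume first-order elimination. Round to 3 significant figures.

The CYP2C8 pathway (32% of clearance) increases to 2.7× activity: 0.32 × 2.7 = 0.864.
The CYP2D6 pathway (33% of clearance) drops to 0.25× activity: 0.33 × 0.25 = 0.0825.
The remaining 35% of clearance is unaffected.
New clearance relative to baseline: 0.864 + 0.0825 + 0.35 = 1.2965.
Steady-state plasma level ∝ 1/CL: new value = 29.5 / 1.2965 = 22.8 μg/mL.

22.8 μg/mL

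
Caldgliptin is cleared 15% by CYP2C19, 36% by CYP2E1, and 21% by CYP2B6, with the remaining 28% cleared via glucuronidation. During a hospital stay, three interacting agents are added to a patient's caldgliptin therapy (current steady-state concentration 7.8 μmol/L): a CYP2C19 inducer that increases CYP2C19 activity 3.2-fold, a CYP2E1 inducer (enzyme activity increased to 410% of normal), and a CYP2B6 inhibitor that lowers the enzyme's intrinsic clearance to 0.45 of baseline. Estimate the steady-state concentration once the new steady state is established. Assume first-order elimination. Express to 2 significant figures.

The CYP2C19 pathway (15% of clearance) rises to 3.2× activity: 0.15 × 3.2 = 0.48.
The CYP2E1 pathway (36% of clearance) increases to 4.1× activity: 0.36 × 4.1 = 1.476.
The CYP2B6 pathway (21% of clearance) drops to 0.45× activity: 0.21 × 0.45 = 0.0945.
Non-CYP routes (28%) are unchanged.
CL_new/CL_old = 0.48 + 1.476 + 0.0945 + 0.28 = 2.3305.
Steady-state concentration ∝ 1/CL: new value = 7.8 / 2.3305 = 3.3 μmol/L.

3.3 μmol/L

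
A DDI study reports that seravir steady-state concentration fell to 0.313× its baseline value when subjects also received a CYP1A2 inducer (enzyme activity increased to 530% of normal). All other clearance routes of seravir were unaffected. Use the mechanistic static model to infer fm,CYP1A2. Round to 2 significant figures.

0.51

Let fm be the CYP1A2 fraction. New clearance relative to baseline = fm × 5.3 + (1 − fm).
Steady-state concentration ratio = 1 / (new CL fraction), so new CL fraction = 1 / 0.313 = 3.195.
fm × 5.3 + 1 − fm = 3.195  ⇒  fm × (5.3 − 1) = 2.195  ⇒  fm = 0.51.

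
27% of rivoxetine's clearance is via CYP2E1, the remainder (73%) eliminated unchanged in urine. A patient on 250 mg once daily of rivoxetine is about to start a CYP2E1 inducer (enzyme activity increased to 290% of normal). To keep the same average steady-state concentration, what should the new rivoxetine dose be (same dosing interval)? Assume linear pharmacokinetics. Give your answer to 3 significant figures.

378 mg

The CYP2E1 pathway (27% of clearance) increases to 2.9× activity: 0.27 × 2.9 = 0.783.
Non-CYP routes (73%) are unchanged.
Relative clearance = 0.783 + 0.73 = 1.513.
Exposure is unchanged when dose changes in proportion to clearance. New dose = 250 mg × 1.513 = 378 mg.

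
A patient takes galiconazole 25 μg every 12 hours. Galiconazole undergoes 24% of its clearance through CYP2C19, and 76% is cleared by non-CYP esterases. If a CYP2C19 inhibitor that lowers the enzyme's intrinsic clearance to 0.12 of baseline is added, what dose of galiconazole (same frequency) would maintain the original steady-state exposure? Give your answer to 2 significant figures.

20 μg

CYP2C19: 0.24 × 0.12 = 0.0288
Other: 0.76 (unchanged)
CL_new/CL_old = 0.0288 + 0.76 = 0.7888.
Css,avg = (dose rate)/CL, so holding Css fixed requires dose ∝ CL: 25 × 0.7888 = 20 μg.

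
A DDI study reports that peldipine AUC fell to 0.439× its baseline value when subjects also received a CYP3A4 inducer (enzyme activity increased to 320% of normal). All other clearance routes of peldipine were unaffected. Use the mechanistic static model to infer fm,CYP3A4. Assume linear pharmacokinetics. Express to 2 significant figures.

Let fm be the CYP3A4 fraction. New clearance relative to baseline = fm × 3.2 + (1 − fm).
AUC ratio = 1 / (new CL fraction), so new CL fraction = 1 / 0.439 = 2.278.
fm × 3.2 + 1 − fm = 2.278  ⇒  fm × (3.2 − 1) = 1.278  ⇒  fm = 0.58.

0.58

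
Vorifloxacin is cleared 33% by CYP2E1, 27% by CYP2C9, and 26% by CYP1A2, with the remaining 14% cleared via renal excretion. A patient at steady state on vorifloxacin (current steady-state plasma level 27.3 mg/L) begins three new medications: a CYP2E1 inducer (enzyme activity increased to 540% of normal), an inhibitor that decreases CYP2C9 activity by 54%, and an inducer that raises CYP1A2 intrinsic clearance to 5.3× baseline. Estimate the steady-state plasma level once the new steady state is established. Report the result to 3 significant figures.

7.97 mg/L

CYP2E1: 0.33 × 5.4 = 1.782
CYP2C9: 0.27 × 0.46 = 0.1242
CYP1A2: 0.26 × 5.3 = 1.378
Other: 0.14 (unchanged)
New clearance relative to baseline: 1.782 + 0.1242 + 1.378 + 0.14 = 3.4242.
Steady-state plasma level ∝ 1/CL: new value = 27.3 / 3.4242 = 7.97 mg/L.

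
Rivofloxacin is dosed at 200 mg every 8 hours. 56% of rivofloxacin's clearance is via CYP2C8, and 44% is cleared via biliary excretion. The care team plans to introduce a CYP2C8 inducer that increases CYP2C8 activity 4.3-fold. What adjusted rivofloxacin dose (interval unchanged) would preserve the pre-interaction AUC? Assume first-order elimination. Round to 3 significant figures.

The CYP2C8 pathway (56% of clearance) rises to 4.3× activity: 0.56 × 4.3 = 2.408.
The remaining 44% of clearance is unaffected.
Relative clearance = 2.408 + 0.44 = 2.848.
Css,avg = (dose rate)/CL, so holding Css fixed requires dose ∝ CL: 200 × 2.848 = 570 mg.

570 mg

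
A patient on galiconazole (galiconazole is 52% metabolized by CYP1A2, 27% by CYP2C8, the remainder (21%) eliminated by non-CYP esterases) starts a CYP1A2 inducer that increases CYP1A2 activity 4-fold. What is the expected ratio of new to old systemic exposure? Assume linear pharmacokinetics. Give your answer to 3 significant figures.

CYP1A2: 0.52 × 4 = 2.08
CYP2C8: 0.27 (unchanged)
Other: 0.21 (unchanged)
New clearance relative to baseline: 2.08 + 0.27 + 0.21 = 2.56.
Since systemic exposure ∝ 1/CL, the ratio is 1 / 2.56 = 0.391.

0.391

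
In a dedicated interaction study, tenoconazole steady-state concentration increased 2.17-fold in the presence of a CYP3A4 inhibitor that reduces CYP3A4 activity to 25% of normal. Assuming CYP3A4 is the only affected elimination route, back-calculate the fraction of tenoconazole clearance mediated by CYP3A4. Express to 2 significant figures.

Let x = fm,CYP3A4. Because steady-state concentration ∝ 1/CL, relative clearance fell to 1/2.17 = 0.4608.
Only the CYP3A4 route changed, so 0.4608 = x·0.25 + (1 − x), giving x = 0.72.

0.72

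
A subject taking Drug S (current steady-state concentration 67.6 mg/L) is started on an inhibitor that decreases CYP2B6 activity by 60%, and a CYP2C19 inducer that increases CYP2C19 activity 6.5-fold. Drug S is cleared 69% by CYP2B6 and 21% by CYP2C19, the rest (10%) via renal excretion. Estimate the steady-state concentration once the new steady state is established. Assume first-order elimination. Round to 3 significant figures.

38.8 mg/L

The CYP2B6 pathway (69% of clearance) drops to 0.4× activity: 0.69 × 0.4 = 0.276.
The CYP2C19 pathway (21% of clearance) rises to 6.5× activity: 0.21 × 6.5 = 1.365.
Non-CYP routes (10%) are unchanged.
Relative clearance = 0.276 + 1.365 + 0.1 = 1.741.
Steady-state concentration ∝ 1/CL: new value = 67.6 / 1.741 = 38.8 mg/L.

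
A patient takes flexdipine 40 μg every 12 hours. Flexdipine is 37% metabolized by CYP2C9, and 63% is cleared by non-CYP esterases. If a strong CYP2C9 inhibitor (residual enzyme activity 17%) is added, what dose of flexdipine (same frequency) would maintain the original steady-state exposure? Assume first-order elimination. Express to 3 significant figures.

The CYP2C9 pathway (37% of clearance) is reduced to 0.17× activity: 0.37 × 0.17 = 0.0629.
The remaining 63% of clearance is unaffected.
CL_new/CL_old = 0.0629 + 0.63 = 0.6929.
Exposure is unchanged when dose changes in proportion to clearance. New dose = 40 μg × 0.6929 = 27.7 μg.

27.7 μg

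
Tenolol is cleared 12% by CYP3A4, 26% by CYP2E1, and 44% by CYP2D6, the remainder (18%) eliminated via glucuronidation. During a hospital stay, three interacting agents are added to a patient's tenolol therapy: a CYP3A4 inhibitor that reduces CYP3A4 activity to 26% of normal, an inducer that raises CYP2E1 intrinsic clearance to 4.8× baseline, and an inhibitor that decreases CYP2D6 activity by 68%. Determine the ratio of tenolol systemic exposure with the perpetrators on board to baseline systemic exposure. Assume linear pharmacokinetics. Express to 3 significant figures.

The CYP3A4 pathway (12% of clearance) falls to 0.26× activity: 0.12 × 0.26 = 0.0312.
The CYP2E1 pathway (26% of clearance) is boosted to 4.8× activity: 0.26 × 4.8 = 1.248.
The CYP2D6 pathway (44% of clearance) drops to 0.32× activity: 0.44 × 0.32 = 0.1408.
The remaining 18% of clearance is unaffected.
CL_new/CL_old = 0.0312 + 1.248 + 0.1408 + 0.18 = 1.6.
Net systemic exposure ratio = 1 / 1.6 = 0.625.

0.625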